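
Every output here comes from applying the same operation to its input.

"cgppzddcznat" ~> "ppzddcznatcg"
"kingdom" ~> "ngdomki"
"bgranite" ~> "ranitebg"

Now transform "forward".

Looking at the pairs, the operation is to move the first 2 characters to the end (rotate left by 2).
For "forward" the result is "rwardfo".

rwardfo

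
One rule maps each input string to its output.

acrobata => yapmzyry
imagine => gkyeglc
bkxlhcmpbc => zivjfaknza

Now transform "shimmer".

qfgkkcp

In each case the input is transformed by: shift every letter 2 places backward in the alphabet (wrapping around).
So "shimmer" becomes "qfgkkcp".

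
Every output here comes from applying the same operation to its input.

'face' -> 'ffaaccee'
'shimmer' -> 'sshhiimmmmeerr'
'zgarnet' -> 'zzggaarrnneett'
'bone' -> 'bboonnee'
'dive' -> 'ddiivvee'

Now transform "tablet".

ttaabblleett

The pattern: double every character.
On "tablet" that produces "ttaabblleett".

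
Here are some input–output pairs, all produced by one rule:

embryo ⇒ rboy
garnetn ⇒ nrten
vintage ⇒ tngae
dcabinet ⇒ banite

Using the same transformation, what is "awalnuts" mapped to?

What's happening: swap each adjacent pair of characters (1↔2, 3↔4, ...), then delete the first 2 characters.
Applying both steps to "awalnuts": "walaunst", then "launst".

launst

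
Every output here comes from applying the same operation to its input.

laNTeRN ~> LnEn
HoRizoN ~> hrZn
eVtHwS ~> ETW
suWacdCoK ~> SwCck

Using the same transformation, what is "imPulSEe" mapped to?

IpLe

What's happening: flip the case of every letter, then keep every other character starting from the first (positions 1st, 3rd, 5th, ...).
So "imPulSEe" becomes "IpLe".
(Check on "laNTeRN": → "LAntErn" → "LnEn" ✓)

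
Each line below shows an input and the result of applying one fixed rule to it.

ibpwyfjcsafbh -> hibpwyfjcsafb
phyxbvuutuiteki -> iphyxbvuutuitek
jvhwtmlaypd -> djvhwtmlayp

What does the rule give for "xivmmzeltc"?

In each case the input is transformed by: move the last character to the front.
So "xivmmzeltc" becomes "cxivmmzelt".

cxivmmzelt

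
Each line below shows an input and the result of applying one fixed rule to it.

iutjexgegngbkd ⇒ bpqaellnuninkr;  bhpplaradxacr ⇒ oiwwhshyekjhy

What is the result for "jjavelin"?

In each case the input is transformed by: swap each adjacent pair of characters (1↔2, 3↔4, ...), then shift every letter 7 places forward in the alphabet (wrapping around).
For "jjavelin", step one produces "jjvaleni"; step two turns that into "qqchslup".

qqchslup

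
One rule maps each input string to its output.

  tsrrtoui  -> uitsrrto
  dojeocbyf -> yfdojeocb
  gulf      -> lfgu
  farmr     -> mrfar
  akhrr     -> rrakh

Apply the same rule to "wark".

rkwa

Looking at the pairs, the operation is to move the last 2 characters to the front (rotate right by 2).
"wark" → "rkwa".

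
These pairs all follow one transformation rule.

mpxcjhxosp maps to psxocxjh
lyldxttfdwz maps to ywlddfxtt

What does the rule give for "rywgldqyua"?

yuwygqld

Looking at the pairs, the operation is to take characters alternately from the front and the back (1st, last, 2nd, 2nd-last, ...), then delete the first 2 characters.
Starting from "rywgldqyua": after the first operation, "rayuwygqld"; after the second, "yuwygqld".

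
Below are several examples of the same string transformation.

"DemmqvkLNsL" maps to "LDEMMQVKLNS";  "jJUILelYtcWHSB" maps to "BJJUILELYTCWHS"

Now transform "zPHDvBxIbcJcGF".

Looking at the pairs, the operation is to move the last character to the front, then convert every letter to uppercase.
For "zPHDvBxIbcJcGF", step one produces "FzPHDvBxIbcJcG"; step two turns that into "FZPHDVBXIBCJCG".

FZPHDVBXIBCJCG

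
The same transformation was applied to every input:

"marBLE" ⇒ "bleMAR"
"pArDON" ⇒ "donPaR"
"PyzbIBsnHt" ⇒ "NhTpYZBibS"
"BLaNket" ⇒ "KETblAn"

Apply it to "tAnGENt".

enTTaNg

Each output is the input with this applied: move the last 3 characters to the front (rotate right by 3), then flip the case of every letter.
Applying both steps to "tAnGENt": "ENttAnG", then "enTTaNg".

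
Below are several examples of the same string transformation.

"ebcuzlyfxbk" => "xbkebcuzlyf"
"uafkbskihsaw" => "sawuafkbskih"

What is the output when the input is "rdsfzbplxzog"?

The transformation: move the last 3 characters to the front (rotate right by 3).
So "rdsfzbplxzog" becomes "zogrdsfzbplx".

zogrdsfzbplx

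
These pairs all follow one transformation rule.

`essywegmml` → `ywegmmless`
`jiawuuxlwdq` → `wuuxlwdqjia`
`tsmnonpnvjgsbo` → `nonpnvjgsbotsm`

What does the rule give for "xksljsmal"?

In each case the input is transformed by: move the first 3 characters to the end (rotate left by 3).
Applying that to "xksljsmal" gives "ljsmalxks".

ljsmalxks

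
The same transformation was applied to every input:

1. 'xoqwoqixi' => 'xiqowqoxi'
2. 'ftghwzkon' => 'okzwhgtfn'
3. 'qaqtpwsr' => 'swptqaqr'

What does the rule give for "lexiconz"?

Looking at the pairs, the operation is to move the last character to the front, then reverse the string.
On "lexiconz": the first step gives "zlexicon", and the second then gives "nocixelz".

nocixelz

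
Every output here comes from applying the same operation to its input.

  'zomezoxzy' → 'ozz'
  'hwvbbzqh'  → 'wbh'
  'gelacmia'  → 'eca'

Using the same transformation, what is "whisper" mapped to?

In each case the input is transformed by: keep one character in every 3, starting at position 2 (positions 2nd, 5th, 8th, ...).
On "whisper" that produces "hp".

hp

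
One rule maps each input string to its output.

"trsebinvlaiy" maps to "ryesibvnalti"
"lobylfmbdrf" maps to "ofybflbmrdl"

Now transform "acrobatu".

cuorabat

The rule is to swap the first and last characters, then swap each adjacent pair of characters (1↔2, 3↔4, ...).
On "acrobatu": the first step gives "ucrobata", and the second then gives "cuorabat".
(Check on "trsebinvlaiy": → "yrsebinvlait" → "ryesibvnalti" ✓)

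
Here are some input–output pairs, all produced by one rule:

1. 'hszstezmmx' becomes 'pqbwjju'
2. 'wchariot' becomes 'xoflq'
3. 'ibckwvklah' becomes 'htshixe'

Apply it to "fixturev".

qrobs

The rule is to delete the first 3 characters, then shift every letter 3 places backward in the alphabet (wrapping around).
Applying that to "fixturev" gives "qrobs".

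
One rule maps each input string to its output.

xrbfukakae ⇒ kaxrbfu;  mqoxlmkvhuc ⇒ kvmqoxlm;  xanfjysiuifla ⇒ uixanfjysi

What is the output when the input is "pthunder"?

In each case the input is transformed by: delete the last 3 characters, then move the last 2 characters to the front (rotate right by 2).
Working it through for "pthunder": intermediate "pthun", final "unpth".

unpth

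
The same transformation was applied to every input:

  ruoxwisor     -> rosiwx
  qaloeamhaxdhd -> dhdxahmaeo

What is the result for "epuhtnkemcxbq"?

qbxcmeknth

Looking at the pairs, the operation is to reverse the string, then delete the last 3 characters.
"epuhtnkemcxbq" → "qbxcmeknthupe" → "qbxcmeknth".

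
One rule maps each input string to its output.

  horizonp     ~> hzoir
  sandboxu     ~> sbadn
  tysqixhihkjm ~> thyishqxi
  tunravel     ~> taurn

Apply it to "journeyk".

jnoru

The pattern: delete the last 3 characters, then take characters alternately from the front and the back (1st, last, 2nd, 2nd-last, ...).
"journeyk" → "journ" → "jnoru".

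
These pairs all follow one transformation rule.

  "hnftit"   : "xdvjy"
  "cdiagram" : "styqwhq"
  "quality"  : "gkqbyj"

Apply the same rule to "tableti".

Rule — shift every letter 10 places backward in the alphabet (wrapping around), then delete the last character.
Working it through for "tableti": intermediate "jqrbujy", final "jqrbuj".

jqrbuj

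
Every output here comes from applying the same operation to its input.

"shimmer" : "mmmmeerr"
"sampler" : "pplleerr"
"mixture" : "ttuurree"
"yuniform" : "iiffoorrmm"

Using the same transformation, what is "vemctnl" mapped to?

ccttnnll

Looking at the pairs, the operation is to delete the first 3 characters, then double every character.
On "vemctnl": the first step gives "ctnl", and the second then gives "ccttnnll".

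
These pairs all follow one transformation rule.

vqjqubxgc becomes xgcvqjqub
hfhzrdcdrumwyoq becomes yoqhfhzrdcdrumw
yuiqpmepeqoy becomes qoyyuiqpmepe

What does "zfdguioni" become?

The pattern: move the last 3 characters to the front (rotate right by 3).
"zfdguioni" → "onizfdgui".

onizfdgui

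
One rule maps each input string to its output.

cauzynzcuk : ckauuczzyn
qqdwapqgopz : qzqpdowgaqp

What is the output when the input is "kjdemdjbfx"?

kxjfdbejmd

The pattern: take characters alternately from the front and the back (1st, last, 2nd, 2nd-last, ...).
On "kjdemdjbfx" that produces "kxjfdbejmd".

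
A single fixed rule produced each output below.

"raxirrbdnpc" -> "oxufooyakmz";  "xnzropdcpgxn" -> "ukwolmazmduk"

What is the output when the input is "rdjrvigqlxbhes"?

The transformation: shift every letter 3 places backward in the alphabet (wrapping around).
For "rdjrvigqlxbhes" the result is "oagosfdniuyebp".

oagosfdniuyebp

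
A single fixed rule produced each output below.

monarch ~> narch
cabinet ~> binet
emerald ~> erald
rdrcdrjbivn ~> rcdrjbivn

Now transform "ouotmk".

In each case the input is transformed by: delete the first 2 characters.
So "ouotmk" becomes "otmk".

otmk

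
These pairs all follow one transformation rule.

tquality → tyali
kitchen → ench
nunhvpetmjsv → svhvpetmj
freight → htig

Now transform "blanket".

etnk

The transformation: delete the first 3 characters, then move the last 2 characters to the front (rotate right by 2).
"blanket" → "etnk".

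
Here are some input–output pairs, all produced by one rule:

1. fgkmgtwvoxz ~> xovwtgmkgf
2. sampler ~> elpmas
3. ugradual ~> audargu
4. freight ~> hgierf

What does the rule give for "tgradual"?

audargt

In each case the input is transformed by: delete the last character, then reverse the string.
"tgradual" → "tgradua" → "audargt".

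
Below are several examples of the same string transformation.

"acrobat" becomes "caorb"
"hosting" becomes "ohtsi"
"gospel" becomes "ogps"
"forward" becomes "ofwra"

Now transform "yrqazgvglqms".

ryaqgzgvql

The pattern: delete the last 2 characters, then swap each adjacent pair of characters (1↔2, 3↔4, ...).
Starting from "yrqazgvglqms": after the first operation, "yrqazgvglq"; after the second, "ryaqgzgvql".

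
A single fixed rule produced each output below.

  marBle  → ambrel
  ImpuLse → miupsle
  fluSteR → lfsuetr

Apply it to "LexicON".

The rule is to swap each adjacent pair of characters (1↔2, 3↔4, ...), then convert every letter to lowercase.
Working it through for "LexicON": intermediate "eLixOcN", final "elixocn".

elixocn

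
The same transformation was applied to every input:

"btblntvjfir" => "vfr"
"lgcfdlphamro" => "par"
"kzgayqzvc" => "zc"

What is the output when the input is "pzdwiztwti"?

tt

The transformation: keep every other character starting from the first (positions 1st, 3rd, 5th, ...), then delete the first 3 characters.
Working it through for "pzdwiztwti": intermediate "pditt", final "tt".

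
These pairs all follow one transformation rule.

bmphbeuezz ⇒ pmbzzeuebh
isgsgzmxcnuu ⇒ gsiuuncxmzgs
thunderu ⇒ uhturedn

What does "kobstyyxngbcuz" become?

bokzucbgnxyyts

The transformation: reverse the string, then move the last 3 characters to the front (rotate right by 3).
Doing the same to "kobstyyxngbcuz": "bokzucbgnxyyts".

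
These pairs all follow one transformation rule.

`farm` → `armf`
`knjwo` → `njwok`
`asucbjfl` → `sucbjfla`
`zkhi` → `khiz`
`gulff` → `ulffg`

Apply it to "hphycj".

phycjh

Looking at the pairs, the operation is to move the first character to the end.
On "hphycj" that produces "phycjh".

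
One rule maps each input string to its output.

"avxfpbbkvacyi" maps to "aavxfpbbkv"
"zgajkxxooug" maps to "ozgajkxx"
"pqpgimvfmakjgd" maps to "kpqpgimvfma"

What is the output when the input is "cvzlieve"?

In each case the input is transformed by: delete the last 3 characters, then move the last character to the front.
For "cvzlieve", step one produces "cvzli"; step two turns that into "icvzl".

icvzl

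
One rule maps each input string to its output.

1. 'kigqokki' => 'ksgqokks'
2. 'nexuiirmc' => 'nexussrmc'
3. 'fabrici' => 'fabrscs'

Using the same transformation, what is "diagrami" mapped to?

dsagrams

The pattern: replace every "i" with "s".
On "diagrami" that produces "dsagrams".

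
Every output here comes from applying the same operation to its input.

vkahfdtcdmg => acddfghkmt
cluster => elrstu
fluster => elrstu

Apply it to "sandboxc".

Each output is the input with this applied: delete the first character, then sort the characters into alphabetical order.
On "sandboxc": the first step gives "andboxc", and the second then gives "abcdnox".

abcdnox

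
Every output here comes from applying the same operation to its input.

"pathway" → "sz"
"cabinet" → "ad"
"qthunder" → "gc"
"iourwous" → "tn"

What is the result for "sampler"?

Each output is the input with this applied: shift every letter 1 place backward in the alphabet (wrapping around), then keep one character in every 3, starting at position 3 (positions 3rd, 6th, 9th, ...).
Doing the same to "sampler": "ld".

ld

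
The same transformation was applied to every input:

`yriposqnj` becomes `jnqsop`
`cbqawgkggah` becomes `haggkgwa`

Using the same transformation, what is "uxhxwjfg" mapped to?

gfjwx

Each output is the input with this applied: reverse the string, then delete the last 3 characters.
Doing the same to "uxhxwjfg": "gfjwx".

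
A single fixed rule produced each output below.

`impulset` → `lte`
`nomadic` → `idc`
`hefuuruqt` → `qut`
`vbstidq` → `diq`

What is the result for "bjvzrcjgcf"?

Each output is the input with this applied: swap each adjacent pair of characters (1↔2, 3↔4, ...), then keep only the last 3 characters.
For "bjvzrcjgcf", step one produces "jbzvcrgjfc"; step two turns that into "jfc".

jfc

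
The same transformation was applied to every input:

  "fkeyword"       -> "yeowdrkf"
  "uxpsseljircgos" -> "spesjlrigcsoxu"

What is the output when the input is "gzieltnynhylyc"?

eitlynhnlycyzg

Rule — move the first 2 characters to the end (rotate left by 2), then swap each adjacent pair of characters (1↔2, 3↔4, ...).
For "gzieltnynhylyc" the result is "eitlynhnlycyzg".
(Check on "fkeyword": → "eywordfk" → "yeowdrkf" ✓)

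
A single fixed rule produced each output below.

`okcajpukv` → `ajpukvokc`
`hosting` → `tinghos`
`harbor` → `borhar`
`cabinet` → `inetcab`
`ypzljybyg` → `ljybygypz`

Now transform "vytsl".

slvyt

What's happening: move the first 3 characters to the end (rotate left by 3).
On "vytsl" that produces "slvyt".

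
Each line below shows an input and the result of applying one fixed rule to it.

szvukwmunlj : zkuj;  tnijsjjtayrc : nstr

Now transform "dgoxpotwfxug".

The pattern: keep one character in every 3, starting at position 2 (positions 2nd, 5th, 8th, ...).
On "dgoxpotwfxug" that produces "gpwu".

gpwu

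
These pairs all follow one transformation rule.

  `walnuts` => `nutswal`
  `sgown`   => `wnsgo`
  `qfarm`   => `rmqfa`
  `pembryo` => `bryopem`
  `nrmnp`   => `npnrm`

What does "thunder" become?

Rule — move the first 3 characters to the end (rotate left by 3).
So "thunder" becomes "nderthu".

nderthu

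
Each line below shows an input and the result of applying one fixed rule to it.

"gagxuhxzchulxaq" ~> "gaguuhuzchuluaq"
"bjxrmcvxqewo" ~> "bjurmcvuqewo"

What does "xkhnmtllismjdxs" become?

ukhnmtllismjdus

In each case the input is transformed by: replace every "x" with "u".
Doing the same to "xkhnmtllismjdxs": "ukhnmtllismjdus".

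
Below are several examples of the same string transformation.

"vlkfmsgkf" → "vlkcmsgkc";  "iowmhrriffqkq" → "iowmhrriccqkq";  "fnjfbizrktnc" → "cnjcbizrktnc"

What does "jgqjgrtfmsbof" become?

The rule is to replace every "f" with "c".
"jgqjgrtfmsbof" → "jgqjgrtcmsboc".

jgqjgrtcmsboc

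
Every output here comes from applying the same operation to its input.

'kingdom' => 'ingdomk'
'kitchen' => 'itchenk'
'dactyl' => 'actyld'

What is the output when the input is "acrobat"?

crobata

Each output is the input with this applied: move the first character to the end.
"acrobat" → "crobata".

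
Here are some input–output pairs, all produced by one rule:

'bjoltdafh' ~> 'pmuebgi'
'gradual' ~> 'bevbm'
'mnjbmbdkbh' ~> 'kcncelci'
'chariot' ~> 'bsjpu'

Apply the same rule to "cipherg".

The transformation: shift every letter 1 place forward in the alphabet (wrapping around), then delete the first 2 characters.
Doing the same to "cipherg": "qifsh".

qifsh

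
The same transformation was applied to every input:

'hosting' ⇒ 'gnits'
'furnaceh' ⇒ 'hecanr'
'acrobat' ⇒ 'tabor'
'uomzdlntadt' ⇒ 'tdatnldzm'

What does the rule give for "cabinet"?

In each case the input is transformed by: reverse the string, then delete the last 2 characters.
Applying both steps to "cabinet": "tenibac", then "tenib".

tenib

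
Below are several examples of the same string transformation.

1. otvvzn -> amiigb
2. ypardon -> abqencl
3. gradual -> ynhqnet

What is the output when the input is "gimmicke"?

rxpvzzvt

Each output is the input with this applied: shift every letter 13 places forward in the alphabet (wrapping around) — i.e. ROT13, then reverse the string.
Working it through for "gimmicke": intermediate "tvzzvpxr", final "rxpvzzvt".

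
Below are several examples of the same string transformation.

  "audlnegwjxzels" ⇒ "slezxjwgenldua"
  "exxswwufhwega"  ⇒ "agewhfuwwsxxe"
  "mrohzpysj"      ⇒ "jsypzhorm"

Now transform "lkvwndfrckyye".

Looking at the pairs, the operation is to reverse the string.
"lkvwndfrckyye" → "eyykcrfdnwvkl".

eyykcrfdnwvkl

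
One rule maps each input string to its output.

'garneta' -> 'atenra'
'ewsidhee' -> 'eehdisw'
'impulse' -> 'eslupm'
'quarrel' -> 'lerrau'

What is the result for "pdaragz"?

zgarad

Rule — reverse the string, then delete the last character.
Working it through for "pdaragz": intermediate "zgaradp", final "zgarad".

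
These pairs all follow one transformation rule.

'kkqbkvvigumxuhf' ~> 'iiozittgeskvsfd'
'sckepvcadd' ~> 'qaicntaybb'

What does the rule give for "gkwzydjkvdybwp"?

Each output is the input with this applied: shift every letter 2 places backward in the alphabet (wrapping around).
On "gkwzydjkvdybwp" that produces "eiuxwbhitbwzun".

eiuxwbhitbwzun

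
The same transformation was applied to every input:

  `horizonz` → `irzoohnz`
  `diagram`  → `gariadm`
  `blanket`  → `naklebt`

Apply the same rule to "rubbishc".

bbiusrhc

The transformation: move the first 3 characters to the end (rotate left by 3), then take characters alternately from the front and the back (1st, last, 2nd, 2nd-last, ...).
Applying both steps to "rubbishc": "bishcrub", then "bbiusrhc".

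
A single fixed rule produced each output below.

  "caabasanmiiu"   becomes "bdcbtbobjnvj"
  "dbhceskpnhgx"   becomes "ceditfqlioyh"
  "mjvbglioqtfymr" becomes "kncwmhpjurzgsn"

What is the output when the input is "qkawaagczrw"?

lrxbbbdhsax

Looking at the pairs, the operation is to swap each adjacent pair of characters (1↔2, 3↔4, ...), then shift every letter 1 place forward in the alphabet (wrapping around).
For "qkawaagczrw", step one produces "kqwaaacgrzw"; step two turns that into "lrxbbbdhsax".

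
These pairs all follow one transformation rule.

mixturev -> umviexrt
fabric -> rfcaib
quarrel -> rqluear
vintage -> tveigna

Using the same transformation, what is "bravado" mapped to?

vbordaa

The rule is to take characters alternately from the front and the back (1st, last, 2nd, 2nd-last, ...), then move the last character to the front.
"bravado" → "bordaav" → "vbordaa".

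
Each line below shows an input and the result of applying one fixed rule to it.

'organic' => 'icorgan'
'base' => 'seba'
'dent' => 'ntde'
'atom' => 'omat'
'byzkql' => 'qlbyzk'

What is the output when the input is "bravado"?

dobrava

The pattern: move the last 2 characters to the front (rotate right by 2).
On "bravado" that produces "dobrava".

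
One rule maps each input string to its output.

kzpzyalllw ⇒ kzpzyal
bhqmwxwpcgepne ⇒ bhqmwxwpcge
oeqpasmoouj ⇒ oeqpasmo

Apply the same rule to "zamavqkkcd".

In each case the input is transformed by: delete the last 3 characters.
So "zamavqkkcd" becomes "zamavqk".

zamavqk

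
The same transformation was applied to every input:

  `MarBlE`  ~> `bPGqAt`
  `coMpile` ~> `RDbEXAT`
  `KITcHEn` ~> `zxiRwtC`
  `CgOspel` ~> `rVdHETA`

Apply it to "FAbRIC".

Rule — flip the case of every letter, then shift every letter 11 places backward in the alphabet (wrapping around).
Applying both steps to "FAbRIC": "faBric", then "upQgxr".

upQgxr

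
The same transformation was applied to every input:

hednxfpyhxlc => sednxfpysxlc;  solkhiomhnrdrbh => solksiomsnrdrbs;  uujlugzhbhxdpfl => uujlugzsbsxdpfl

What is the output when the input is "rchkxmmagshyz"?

What's happening: replace every "h" with "s".
Doing the same to "rchkxmmagshyz": "rcskxmmagssyz".

rcskxmmagssyz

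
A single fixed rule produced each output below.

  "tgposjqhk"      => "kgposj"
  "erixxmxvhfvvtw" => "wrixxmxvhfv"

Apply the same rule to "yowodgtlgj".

What's happening: swap the first and last characters, then delete the last 3 characters.
On "yowodgtlgj" that produces "jowodgt".

jowodgt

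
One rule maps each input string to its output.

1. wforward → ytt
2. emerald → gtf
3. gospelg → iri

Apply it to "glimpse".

iog

The pattern: shift every letter 2 places forward in the alphabet (wrapping around), then keep one character in every 3, starting at position 1 (positions 1st, 4th, 7th, ...).
Working it through for "glimpse": intermediate "inkorug", final "iog".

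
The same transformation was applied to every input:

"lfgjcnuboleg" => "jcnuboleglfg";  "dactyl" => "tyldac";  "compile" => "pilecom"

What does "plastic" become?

sticpla

In each case the input is transformed by: move the first 3 characters to the end (rotate left by 3).
Doing the same to "plastic": "sticpla".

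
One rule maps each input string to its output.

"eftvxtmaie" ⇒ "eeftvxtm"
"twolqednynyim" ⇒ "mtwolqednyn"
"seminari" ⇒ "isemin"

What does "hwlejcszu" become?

uhwlejc

Rule — move the last character to the front, then delete the last 2 characters.
On "hwlejcszu": the first step gives "uhwlejcsz", and the second then gives "uhwlejc".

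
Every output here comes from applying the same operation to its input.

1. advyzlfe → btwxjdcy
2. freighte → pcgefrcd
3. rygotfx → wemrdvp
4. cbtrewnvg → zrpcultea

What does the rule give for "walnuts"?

In each case the input is transformed by: move the first character to the end, then shift every letter 2 places backward in the alphabet (wrapping around).
Applying that to "walnuts" gives "yjlsrqu".

yjlsrqu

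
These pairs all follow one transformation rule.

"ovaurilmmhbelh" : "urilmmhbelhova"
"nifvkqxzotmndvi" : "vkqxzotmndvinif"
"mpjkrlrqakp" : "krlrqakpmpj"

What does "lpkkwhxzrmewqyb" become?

kwhxzrmewqyblpk

The rule is to move the first 3 characters to the end (rotate left by 3).
On "lpkkwhxzrmewqyb" that produces "kwhxzrmewqyblpk".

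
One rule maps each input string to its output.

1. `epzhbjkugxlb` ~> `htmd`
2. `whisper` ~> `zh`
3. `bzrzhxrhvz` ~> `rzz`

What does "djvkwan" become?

The rule is to keep one character in every 3, starting at position 2 (positions 2nd, 5th, 8th, ...), then shift every letter 8 places backward in the alphabet (wrapping around).
For "djvkwan", step one produces "jw"; step two turns that into "bo".
(Check on "epzhbjkugxlb": → "pbul" → "htmd" ✓)

bo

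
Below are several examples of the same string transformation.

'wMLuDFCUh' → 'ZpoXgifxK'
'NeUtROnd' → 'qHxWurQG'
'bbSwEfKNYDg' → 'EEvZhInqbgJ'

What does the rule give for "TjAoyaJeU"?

The pattern: flip the case of every letter, then shift every letter 3 places forward in the alphabet (wrapping around).
"TjAoyaJeU" → "tJaOYAjEu" → "wMdRBDmHx".

wMdRBDmHx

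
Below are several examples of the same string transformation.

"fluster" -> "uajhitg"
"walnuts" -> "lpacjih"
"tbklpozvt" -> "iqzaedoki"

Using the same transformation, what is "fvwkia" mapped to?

uklzxp

What's happening: shift every letter 11 places backward in the alphabet (wrapping around).
Doing the same to "fvwkia": "uklzxp".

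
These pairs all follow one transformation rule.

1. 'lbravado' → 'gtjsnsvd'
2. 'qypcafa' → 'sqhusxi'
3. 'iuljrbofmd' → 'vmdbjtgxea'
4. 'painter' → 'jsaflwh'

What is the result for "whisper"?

jzakhwo

Rule — shift every letter 8 places backward in the alphabet (wrapping around), then swap the first and last characters.
On "whisper": the first step gives "ozakhwj", and the second then gives "jzakhwo".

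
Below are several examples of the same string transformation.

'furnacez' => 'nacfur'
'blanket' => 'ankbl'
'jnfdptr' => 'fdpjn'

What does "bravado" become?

avabr

Each output is the input with this applied: delete the last 2 characters, then move the last 3 characters to the front (rotate right by 3).
Working it through for "bravado": intermediate "brava", final "avabr".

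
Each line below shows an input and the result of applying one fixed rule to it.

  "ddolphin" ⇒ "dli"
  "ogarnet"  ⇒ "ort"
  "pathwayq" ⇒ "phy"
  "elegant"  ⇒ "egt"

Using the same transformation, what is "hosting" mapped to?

htg

The rule is to keep one character in every 3, starting at position 1 (positions 1st, 4th, 7th, ...).
On "hosting" that produces "htg".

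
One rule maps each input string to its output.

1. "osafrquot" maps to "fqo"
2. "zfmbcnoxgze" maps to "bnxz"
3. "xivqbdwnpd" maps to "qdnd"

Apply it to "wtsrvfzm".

The transformation: delete the first 2 characters, then keep every other character starting from the second (positions 2nd, 4th, 6th, ...).
For "wtsrvfzm", step one produces "srvfzm"; step two turns that into "rfm".

rfm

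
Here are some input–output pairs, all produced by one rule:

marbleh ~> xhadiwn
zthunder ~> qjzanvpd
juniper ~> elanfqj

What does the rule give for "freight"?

ecdpbna

The rule is to move the first 3 characters to the end (rotate left by 3), then shift every letter 4 places backward in the alphabet (wrapping around).
Working it through for "freight": intermediate "ightfre", final "ecdpbna".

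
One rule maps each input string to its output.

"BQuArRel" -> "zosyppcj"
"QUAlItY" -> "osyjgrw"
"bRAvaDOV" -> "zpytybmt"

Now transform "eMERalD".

What's happening: shift every letter 2 places backward in the alphabet (wrapping around), then convert every letter to lowercase.
Applying both steps to "eMERalD": "cKCPyjB", then "ckcpyjb".

ckcpyjb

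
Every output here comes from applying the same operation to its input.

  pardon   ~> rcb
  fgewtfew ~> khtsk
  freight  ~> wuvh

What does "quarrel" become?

ffsz

The transformation: delete the first 3 characters, then shift every letter 12 places backward in the alphabet (wrapping around).
For "quarrel" the result is "ffsz".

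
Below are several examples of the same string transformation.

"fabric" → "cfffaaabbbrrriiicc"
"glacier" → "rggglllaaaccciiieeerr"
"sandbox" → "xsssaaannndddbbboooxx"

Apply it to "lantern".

nlllaaannnttteeerrrnn

In each case the input is transformed by: repeat every character 3 times, then move the last character to the front.
Applying both steps to "lantern": "lllaaannnttteeerrrnnn", then "nlllaaannnttteeerrrnn".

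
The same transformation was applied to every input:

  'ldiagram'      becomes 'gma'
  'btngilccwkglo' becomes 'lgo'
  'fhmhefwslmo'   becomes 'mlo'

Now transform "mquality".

Each output is the input with this applied: swap each adjacent pair of characters (1↔2, 3↔4, ...), then keep only the last 3 characters.
Starting from "mquality": after the first operation, "qmauilyt"; after the second, "lyt".
(Check on "btngilccwkglo": → "tbgnlicckwlgo" → "lgo" ✓)

lyt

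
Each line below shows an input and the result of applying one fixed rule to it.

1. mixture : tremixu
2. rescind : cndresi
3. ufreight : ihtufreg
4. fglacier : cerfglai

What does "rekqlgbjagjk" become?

ajkrekqlgbjg

Each output is the input with this applied: move the last 3 characters to the front (rotate right by 3), then swap the first and last characters.
Applying both steps to "rekqlgbjagjk": "gjkrekqlgbja", then "ajkrekqlgbjg".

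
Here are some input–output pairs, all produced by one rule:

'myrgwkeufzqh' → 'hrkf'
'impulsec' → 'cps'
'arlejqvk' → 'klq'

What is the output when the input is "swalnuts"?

The transformation: move the last 2 characters to the front (rotate right by 2), then keep one character in every 3, starting at position 2 (positions 2nd, 5th, 8th, ...).
Applying that to "swalnuts" gives "sau".

sau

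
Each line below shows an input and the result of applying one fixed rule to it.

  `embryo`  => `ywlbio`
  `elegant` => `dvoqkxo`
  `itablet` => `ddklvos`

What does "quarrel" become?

Rule — swap the first and last characters, then shift every letter 10 places forward in the alphabet (wrapping around).
Starting from "quarrel": after the first operation, "luarreq"; after the second, "vekbboa".

vekbboa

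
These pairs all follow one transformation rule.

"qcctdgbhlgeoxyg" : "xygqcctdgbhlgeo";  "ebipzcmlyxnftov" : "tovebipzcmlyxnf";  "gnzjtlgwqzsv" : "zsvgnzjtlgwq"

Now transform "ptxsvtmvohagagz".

Looking at the pairs, the operation is to move the last 3 characters to the front (rotate right by 3).
On "ptxsvtmvohagagz" that produces "agzptxsvtmvohag".

agzptxsvtmvohag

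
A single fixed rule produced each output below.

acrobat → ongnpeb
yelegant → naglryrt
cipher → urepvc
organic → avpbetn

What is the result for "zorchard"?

The rule is to move the last 3 characters to the front (rotate right by 3), then shift every letter 13 places forward in the alphabet (wrapping around) — i.e. ROT13.
Working it through for "zorchard": intermediate "ardzorch", final "neqmbepu".

neqmbepu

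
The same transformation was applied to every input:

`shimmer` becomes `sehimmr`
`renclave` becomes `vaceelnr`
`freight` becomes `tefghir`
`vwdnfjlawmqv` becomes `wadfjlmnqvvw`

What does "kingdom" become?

odgikmn

The pattern: sort the characters into alphabetical order, then move the last character to the front.
Applying both steps to "kingdom": "dgikmno", then "odgikmn".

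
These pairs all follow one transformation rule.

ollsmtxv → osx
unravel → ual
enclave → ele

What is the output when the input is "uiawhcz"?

The pattern: keep one character in every 3, starting at position 1 (positions 1st, 4th, 7th, ...).
On "uiawhcz" that produces "uwz".

uwz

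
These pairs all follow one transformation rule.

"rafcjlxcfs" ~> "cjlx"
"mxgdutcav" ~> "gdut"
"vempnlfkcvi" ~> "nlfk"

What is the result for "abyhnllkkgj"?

nllk

The pattern: delete the last 3 characters, then keep only the last 4 characters.
On "abyhnllkkgj": the first step gives "abyhnllk", and the second then gives "nllk".
(Check on "mxgdutcav": → "mxgdut" → "gdut" ✓)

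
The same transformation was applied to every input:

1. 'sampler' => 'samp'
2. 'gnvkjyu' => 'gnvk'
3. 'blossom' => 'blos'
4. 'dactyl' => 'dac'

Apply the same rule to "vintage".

vint

Looking at the pairs, the operation is to delete the last 3 characters.
Applying that to "vintage" gives "vint".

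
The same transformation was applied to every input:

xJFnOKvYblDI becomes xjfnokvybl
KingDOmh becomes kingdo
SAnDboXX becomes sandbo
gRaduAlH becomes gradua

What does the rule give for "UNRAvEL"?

The pattern: delete the last 2 characters, then convert every letter to lowercase.
Working it through for "UNRAvEL": intermediate "UNRAv", final "unrav".

unrav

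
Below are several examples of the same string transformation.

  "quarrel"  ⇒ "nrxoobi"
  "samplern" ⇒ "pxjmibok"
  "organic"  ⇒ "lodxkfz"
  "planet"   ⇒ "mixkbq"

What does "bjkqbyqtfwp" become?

yghnyvnqctm

Looking at the pairs, the operation is to shift every letter 3 places backward in the alphabet (wrapping around).
Applying that to "bjkqbyqtfwp" gives "yghnyvnqctm".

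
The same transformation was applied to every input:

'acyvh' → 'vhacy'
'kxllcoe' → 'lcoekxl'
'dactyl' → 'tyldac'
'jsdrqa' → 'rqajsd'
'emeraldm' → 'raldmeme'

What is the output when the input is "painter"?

nterpai

Each output is the input with this applied: move the first 3 characters to the end (rotate left by 3).
For "painter" the result is "nterpai".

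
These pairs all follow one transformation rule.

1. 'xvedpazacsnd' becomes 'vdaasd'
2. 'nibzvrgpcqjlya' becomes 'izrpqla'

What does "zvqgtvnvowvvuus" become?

The rule is to keep every other character starting from the second (positions 2nd, 4th, 6th, ...).
Doing the same to "zvqgtvnvowvvuus": "vgvvwvu".

vgvvwvu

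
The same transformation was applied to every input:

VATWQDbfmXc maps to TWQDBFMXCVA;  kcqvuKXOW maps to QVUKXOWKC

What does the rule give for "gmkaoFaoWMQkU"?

KAOFAOWMQKUGM

Each output is the input with this applied: move the first 2 characters to the end (rotate left by 2), then convert every letter to uppercase.
Starting from "gmkaoFaoWMQkU": after the first operation, "kaoFaoWMQkUgm"; after the second, "KAOFAOWMQKUGM".
(Check on "kcqvuKXOW": → "qvuKXOWkc" → "QVUKXOWKC" ✓)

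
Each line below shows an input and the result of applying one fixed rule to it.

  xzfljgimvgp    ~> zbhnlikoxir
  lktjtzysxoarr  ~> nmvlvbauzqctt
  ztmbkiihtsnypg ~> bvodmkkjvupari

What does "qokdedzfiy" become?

sqmfgfbhka

Rule — shift every letter 2 places forward in the alphabet (wrapping around).
Applying that to "qokdedzfiy" gives "sqmfgfbhka".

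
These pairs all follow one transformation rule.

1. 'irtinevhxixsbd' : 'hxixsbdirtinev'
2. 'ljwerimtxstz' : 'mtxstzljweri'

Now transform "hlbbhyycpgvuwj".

Looking at the pairs, the operation is to swap the front and back halves of the string.
For "hlbbhyycpgvuwj" the result is "cpgvuwjhlbbhyy".

cpgvuwjhlbbhyy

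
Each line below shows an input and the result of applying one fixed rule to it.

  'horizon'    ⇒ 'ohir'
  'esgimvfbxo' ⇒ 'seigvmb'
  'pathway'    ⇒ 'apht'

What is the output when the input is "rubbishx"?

urbbs

What's happening: swap each adjacent pair of characters (1↔2, 3↔4, ...), then delete the last 3 characters.
On "rubbishx" that produces "urbbs".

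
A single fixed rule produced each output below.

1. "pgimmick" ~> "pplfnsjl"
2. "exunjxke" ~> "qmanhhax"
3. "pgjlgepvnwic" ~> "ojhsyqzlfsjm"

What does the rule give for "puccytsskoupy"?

fbwvvnrxsbsxf

In each case the input is transformed by: move the first 3 characters to the end (rotate left by 3), then shift every letter 3 places forward in the alphabet (wrapping around).
Applying both steps to "puccytsskoupy": "cytsskoupypuc", then "fbwvvnrxsbsxf".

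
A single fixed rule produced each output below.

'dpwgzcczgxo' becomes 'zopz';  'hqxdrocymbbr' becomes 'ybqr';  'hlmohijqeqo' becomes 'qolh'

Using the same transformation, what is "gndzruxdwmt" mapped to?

dtnr

The transformation: keep one character in every 3, starting at position 2 (positions 2nd, 5th, 8th, ...), then move the first 2 characters to the end (rotate left by 2).
So "gndzruxdwmt" becomes "dtnr".
(Check on "hqxdrocymbbr": → "qryb" → "ybqr" ✓)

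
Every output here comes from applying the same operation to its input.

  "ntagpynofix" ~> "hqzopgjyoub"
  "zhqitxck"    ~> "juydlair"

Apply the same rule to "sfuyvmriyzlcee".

zwnsjzamdfftgv

In each case the input is transformed by: shift every letter 1 place forward in the alphabet (wrapping around), then move the first 3 characters to the end (rotate left by 3).
On "sfuyvmriyzlcee" that produces "zwnsjzamdfftgv".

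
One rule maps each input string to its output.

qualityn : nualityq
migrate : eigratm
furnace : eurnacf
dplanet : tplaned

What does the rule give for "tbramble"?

The transformation: swap the first and last characters.
Applying that to "tbramble" gives "ebramblt".

ebramblt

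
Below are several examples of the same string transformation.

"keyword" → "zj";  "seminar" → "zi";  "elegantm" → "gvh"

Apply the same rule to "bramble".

Rule — keep one character in every 3, starting at position 2 (positions 2nd, 5th, 8th, ...), then shift every letter 5 places backward in the alphabet (wrapping around).
For "bramble", step one produces "rb"; step two turns that into "mw".

mw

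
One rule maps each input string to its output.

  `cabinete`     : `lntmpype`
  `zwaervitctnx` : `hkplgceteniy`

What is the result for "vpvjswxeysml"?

The rule is to swap each adjacent pair of characters (1↔2, 3↔4, ...), then shift every letter 11 places forward in the alphabet (wrapping around).
Applying both steps to "vpvjswxeysml": "pvjvwsexsylm", then "agughdpidjwx".

agughdpidjwx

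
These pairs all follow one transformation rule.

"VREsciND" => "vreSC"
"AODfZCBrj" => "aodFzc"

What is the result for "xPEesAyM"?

Each output is the input with this applied: delete the last 3 characters, then flip the case of every letter.
Starting from "xPEesAyM": after the first operation, "xPEes"; after the second, "XpeES".
(Check on "AODfZCBrj": → "AODfZC" → "aodFzc" ✓)

XpeES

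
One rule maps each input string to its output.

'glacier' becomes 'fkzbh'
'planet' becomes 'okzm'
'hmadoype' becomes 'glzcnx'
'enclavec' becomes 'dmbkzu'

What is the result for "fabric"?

ezaq

Looking at the pairs, the operation is to shift every letter 1 place backward in the alphabet (wrapping around), then delete the last 2 characters.
For "fabric", step one produces "ezaqhb"; step two turns that into "ezaq".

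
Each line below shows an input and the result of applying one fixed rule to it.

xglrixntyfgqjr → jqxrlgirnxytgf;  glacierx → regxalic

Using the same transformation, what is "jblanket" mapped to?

ekjtlbna

The rule is to move the last 3 characters to the front (rotate right by 3), then swap each adjacent pair of characters (1↔2, 3↔4, ...).
"jblanket" → "ketjblan" → "ekjtlbna".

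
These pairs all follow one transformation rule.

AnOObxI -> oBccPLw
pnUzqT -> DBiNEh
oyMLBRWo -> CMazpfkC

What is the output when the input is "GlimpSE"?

uZWADgs

Each output is the input with this applied: shift every letter 12 places backward in the alphabet (wrapping around), then flip the case of every letter.
For "GlimpSE", step one produces "UzwadGS"; step two turns that into "uZWADgs".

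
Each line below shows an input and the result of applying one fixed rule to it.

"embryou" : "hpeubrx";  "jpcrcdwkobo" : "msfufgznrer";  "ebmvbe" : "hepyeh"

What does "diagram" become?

The pattern: shift every letter 3 places forward in the alphabet (wrapping around).
"diagram" → "gldjudp".

gldjudp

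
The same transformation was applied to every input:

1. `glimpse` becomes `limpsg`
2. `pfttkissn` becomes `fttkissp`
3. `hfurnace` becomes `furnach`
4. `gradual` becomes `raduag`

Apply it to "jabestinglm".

Rule — delete the last character, then move the first character to the end.
Applying both steps to "jabestinglm": "jabestingl", then "abestinglj".

abestinglj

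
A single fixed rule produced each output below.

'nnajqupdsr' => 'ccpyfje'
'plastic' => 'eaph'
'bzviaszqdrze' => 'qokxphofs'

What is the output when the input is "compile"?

rdbe

Each output is the input with this applied: delete the last 3 characters, then shift every letter 11 places backward in the alphabet (wrapping around).
For "compile", step one produces "comp"; step two turns that into "rdbe".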